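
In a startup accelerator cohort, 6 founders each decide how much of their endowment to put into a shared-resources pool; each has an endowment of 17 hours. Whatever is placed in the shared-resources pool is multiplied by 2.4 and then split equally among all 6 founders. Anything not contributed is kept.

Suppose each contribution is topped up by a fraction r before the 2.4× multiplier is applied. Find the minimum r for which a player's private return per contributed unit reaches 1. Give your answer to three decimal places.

With matching at rate r, one contributed unit becomes (1 + r) in the shared-resources pool and returns 2.4 × (1 + r) / 6 to the contributor.
Setting this equal to 1: 1 + r = 6/2.4 = 2.5000.
So the minimum matching rate is r = 2.5000 − 1 = 1.500.

1.500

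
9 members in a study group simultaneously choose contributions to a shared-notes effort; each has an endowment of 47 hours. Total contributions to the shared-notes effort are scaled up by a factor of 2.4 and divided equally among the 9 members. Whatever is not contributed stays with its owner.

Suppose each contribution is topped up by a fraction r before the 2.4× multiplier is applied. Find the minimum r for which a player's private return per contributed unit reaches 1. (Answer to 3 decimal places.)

2.750

With matching at rate r, one contributed unit becomes (1 + r) in the shared-notes effort and returns 2.4 × (1 + r) / 9 to the contributor.
Setting this equal to 1: 1 + r = 9/2.4 = 3.7500.
So the minimum matching rate is r = 3.7500 − 1 = 2.750.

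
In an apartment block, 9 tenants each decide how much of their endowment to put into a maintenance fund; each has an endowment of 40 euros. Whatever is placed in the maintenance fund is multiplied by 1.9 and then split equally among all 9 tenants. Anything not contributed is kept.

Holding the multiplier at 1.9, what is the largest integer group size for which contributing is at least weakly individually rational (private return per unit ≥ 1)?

Private return per unit is 1.9/(group size), which is ≥ 1 whenever the group size is ≤ 1.9.
The largest such integer is 1.

1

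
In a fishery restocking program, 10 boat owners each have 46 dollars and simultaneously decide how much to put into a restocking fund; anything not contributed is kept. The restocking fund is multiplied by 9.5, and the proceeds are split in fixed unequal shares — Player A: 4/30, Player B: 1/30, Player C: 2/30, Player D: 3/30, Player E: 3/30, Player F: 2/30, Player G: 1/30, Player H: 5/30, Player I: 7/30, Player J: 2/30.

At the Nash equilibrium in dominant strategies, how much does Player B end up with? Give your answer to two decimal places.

89.70 dollars

For player j, contributing a unit is worthwhile iff 9.5 × (j's share) ≥ 1, i.e. iff j's share is at least 0.1053.
The shares above 0.1053 belong to Player A, Player H and Player I, contributing 46 each; the remaining 7 contribute 0. Total contributed: 138.
Player B keeps 46 and receives 9.5 × 138 × 1/30 = 43.70 from the restocking fund, for a payoff of 89.70.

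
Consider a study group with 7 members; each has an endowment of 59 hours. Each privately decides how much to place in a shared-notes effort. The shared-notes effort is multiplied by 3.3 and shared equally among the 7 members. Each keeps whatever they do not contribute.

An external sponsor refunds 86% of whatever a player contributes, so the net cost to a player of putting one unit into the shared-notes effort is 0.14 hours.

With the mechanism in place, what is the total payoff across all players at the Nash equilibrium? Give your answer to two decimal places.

1718.08 hours

With the mechanism, a contributed unit returns (3.3/7) / 0.14 = 3.3673 per unit of net cost to the contributor — now above 1 — so contributing fully is weakly dominant for every player.
At the Nash equilibrium everyone contributes 59. Group total payoff = 7 × (59 × 0.86 + 3.3 × 59) = 1718.08.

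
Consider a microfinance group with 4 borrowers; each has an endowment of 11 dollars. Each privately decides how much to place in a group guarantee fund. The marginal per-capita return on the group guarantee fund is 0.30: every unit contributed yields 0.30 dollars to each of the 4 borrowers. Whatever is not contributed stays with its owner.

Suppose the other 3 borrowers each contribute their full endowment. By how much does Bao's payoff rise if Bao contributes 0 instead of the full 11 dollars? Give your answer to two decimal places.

Switching from a contribution of 11 to 0 lets Bao keep an extra 11 dollars, but lowers the group guarantee fund by 11, which costs Bao their own share of that drop: 0.30 × 11 = 3.30.
Net gain = 11 − 3.30 = 7.70. The private return per contributed unit (0.30) is below 1, so free-riding is indeed the best response regardless of what the others do.

7.70 dollars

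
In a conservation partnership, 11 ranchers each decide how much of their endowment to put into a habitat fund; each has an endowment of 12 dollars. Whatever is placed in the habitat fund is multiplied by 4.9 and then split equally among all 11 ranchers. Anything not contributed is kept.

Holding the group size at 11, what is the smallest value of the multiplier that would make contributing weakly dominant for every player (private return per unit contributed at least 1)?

A contributed unit returns (multiplier)/11 to its contributor.
This reaches 1 exactly when the multiplier is 11.

11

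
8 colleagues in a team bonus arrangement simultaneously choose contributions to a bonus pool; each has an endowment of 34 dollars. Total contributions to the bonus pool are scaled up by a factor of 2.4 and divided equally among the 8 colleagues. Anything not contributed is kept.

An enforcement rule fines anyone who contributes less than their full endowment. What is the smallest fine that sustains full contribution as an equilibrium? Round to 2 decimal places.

Given the others contribute fully, the best deviation is to contribute 0 (any partial contribution still incurs the fine and gives up units whose private return 0.3000 is below 1).
Deviating from 34 to 0 saves 34 dollars but forfeits the deviator's share of the drop in the bonus pool: 2.4/8 × 34 = 10.20.
So the deviation gain is 34 − 10.20 = 23.80, and the fine must be at least 23.80 dollars to wipe it out.

23.80 dollars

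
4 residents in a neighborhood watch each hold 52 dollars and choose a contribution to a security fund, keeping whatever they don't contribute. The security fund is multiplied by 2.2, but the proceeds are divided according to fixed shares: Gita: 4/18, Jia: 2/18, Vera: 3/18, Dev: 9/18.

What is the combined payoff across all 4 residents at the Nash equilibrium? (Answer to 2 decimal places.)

270.40 dollars

A player with share s gets back 2.2·s per unit contributed, so full contribution is dominant for anyone with s > 1/2.2 = 0.4545 and zero contribution is dominant for anyone below.
Dev alone (share 9/18) is above the threshold, contributing 52; the remaining 3 contribute 0. Total contributed: 52.
The security fund pays out 2.2 × 52 = 114.40 in total (split across the unequal shares, but the aggregate is all that matters for the group sum).
The 3 free-riders keep 52 each, adding 156. Group total = 156 + 114.40 = 270.40.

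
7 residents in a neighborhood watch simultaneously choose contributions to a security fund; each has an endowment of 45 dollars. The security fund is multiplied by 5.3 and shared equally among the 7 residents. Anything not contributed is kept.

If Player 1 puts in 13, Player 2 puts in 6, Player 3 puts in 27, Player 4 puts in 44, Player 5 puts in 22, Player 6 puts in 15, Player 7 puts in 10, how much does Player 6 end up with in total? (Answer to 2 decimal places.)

133.73 dollars

Total contributed: 13 + 6 + 27 + 44 + 22 + 15 + 10 = 137.
Each receives 5.3 × 137 / 7 = 103.73 from the security fund.
Player 6 keeps 45 − 15 = 30, so Player 6's payoff is 30 + 103.73 = 133.73.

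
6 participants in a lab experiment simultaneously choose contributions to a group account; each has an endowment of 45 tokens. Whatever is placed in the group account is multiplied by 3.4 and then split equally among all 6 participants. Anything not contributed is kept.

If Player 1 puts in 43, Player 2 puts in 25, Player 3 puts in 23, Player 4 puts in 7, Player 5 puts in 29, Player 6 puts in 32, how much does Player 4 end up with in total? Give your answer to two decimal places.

128.10 tokens

Total contributed: 43 + 25 + 23 + 7 + 29 + 32 = 159.
Each receives 3.4 × 159 / 6 = 90.10 from the group account.
Player 4 keeps 45 − 7 = 38, so Player 4's payoff is 38 + 90.10 = 128.10.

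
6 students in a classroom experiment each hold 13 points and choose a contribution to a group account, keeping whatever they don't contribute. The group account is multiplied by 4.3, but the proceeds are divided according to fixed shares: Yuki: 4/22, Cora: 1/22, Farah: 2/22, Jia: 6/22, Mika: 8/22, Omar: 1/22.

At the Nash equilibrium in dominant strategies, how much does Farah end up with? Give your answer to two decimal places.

23.16 points

A player with share s gets back 4.3·s per unit contributed, so full contribution is dominant for anyone with s > 1/4.3 = 0.2326 and zero contribution is dominant for anyone below.
The shares above 0.2326 belong to Jia and Mika, contributing 13 each; the remaining 4 contribute 0. Total contributed: 26.
Farah keeps 13 and receives 4.3 × 26 × 2/22 = 10.16 from the group account, for a payoff of 23.16.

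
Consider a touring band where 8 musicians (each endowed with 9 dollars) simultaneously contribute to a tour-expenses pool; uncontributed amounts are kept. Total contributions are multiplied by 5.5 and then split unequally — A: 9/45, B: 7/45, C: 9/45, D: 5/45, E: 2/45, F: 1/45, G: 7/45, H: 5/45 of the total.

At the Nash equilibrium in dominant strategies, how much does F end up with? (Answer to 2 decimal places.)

11.20 dollars

For player j, contributing a unit is worthwhile iff 5.5 × (j's share) ≥ 1, i.e. iff j's share is at least 0.1818.
A and C clear that bar, contributing 9 each; the remaining 6 contribute 0. Total contributed: 18.
F keeps 9 and receives 5.5 × 18 × 1/45 = 2.20 from the tour-expenses pool, for a payoff of 11.20.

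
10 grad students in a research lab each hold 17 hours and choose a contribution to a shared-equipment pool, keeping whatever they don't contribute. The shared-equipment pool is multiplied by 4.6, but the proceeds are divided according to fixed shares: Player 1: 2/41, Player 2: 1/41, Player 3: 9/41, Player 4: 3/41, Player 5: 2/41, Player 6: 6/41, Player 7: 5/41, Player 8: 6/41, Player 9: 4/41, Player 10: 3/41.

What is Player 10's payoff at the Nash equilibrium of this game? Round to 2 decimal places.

22.72 hours

For player j, contributing a unit is worthwhile iff 4.6 × (j's share) ≥ 1, i.e. iff j's share is at least 0.2174.
Player 3 alone (share 9/41) is above the threshold, contributing 17; the remaining 9 contribute 0. Total contributed: 17.
Player 10 keeps 17 and receives 4.6 × 17 × 3/41 = 5.72 from the shared-equipment pool, for a payoff of 22.72.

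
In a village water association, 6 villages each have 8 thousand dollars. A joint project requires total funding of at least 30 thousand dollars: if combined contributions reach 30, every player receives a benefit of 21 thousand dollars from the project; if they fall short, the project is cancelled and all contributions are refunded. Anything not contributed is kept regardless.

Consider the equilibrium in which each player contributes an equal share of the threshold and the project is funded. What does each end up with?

24 thousand dollars

Equal share of the threshold: 30/6 = 5.
At this profile no one gains by cutting their contribution: any cut drops the total below 30, the project is cancelled, contributions are refunded, and the deviator ends with 8, which is less than 8 − 5 + 21 = 24. Contributing more than 5 just wastes the excess. So contributing exactly 5 is a best response.
Each player's payoff: 8 − 5 + 21 = 24.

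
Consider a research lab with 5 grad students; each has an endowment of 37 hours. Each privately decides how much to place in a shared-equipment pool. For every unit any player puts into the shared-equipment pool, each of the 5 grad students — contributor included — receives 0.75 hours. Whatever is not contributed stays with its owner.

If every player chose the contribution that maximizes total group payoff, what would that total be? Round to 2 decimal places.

693.75 hours

Each contributed unit returns 3.750 to the group as a whole (0.75 to each of 5 players), which exceeds 1, so the social optimum is full contribution: group total = 3.750 × 185 = 693.75.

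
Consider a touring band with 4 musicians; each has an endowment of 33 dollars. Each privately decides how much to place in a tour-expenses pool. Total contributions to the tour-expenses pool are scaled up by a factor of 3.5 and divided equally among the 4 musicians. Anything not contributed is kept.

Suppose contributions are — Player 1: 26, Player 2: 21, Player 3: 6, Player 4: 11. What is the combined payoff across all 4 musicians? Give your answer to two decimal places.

Total contributed: 26 + 21 + 6 + 11 = 64; total kept: 4 × 33 − 64 = 68.
The tour-expenses pool pays out 3.5 × 64 = 224.00 in aggregate.
Group total = 68 + 224.00 = 292.00.

292.00 dollars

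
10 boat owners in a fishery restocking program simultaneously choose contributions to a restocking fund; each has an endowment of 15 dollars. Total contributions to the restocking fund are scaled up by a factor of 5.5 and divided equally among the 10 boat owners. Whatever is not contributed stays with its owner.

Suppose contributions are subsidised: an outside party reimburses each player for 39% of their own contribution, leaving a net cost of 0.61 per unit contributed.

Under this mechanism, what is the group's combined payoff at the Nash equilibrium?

With the mechanism, a contributed unit returns (5.5/10) / 0.61 = 0.9016 per unit of net cost — still below 1 — so contributing 0 remains dominant for every player.
Everyone keeps their endowment and the group total is 10 × 15 = 150.

150.00 dollars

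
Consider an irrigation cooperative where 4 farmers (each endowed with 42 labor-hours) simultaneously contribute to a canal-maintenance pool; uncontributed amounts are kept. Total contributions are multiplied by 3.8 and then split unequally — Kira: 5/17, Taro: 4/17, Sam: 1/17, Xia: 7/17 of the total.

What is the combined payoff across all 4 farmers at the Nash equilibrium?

403.20 labor-hours

For player j, contributing a unit is worthwhile iff 3.8 × (j's share) ≥ 1, i.e. iff j's share is at least 0.2632.
Kira and Xia are above the threshold, contributing 42 each; the remaining 2 contribute 0. Total contributed: 84.
The canal-maintenance pool pays out 3.8 × 84 = 319.20 in total (split across the unequal shares, but the aggregate is all that matters for the group sum).
The 2 free-riders keep 42 each, adding 84. Group total = 84 + 319.20 = 403.20.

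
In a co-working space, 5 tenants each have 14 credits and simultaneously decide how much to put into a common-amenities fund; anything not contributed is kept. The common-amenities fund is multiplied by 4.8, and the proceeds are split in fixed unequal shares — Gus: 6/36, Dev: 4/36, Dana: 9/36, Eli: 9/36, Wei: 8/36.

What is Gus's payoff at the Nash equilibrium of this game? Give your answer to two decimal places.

47.60 credits

A player with share s gets back 4.8·s per unit contributed, so full contribution is dominant for anyone with s > 1/4.8 = 0.2083 and zero contribution is dominant for anyone below.
Dana, Eli and Wei are above the threshold, contributing 14 each; the remaining 2 contribute 0. Total contributed: 42.
Gus keeps 14 and receives 4.8 × 42 × 6/36 = 33.60 from the common-amenities fund, for a payoff of 47.60.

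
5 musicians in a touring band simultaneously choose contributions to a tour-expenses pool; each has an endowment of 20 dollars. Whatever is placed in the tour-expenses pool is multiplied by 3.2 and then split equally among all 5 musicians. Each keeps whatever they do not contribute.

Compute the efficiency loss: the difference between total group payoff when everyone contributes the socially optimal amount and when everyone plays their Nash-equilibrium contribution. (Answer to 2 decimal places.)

220.00 dollars

Each contributed unit returns 3.2/5 = 0.6400 to its contributor — below 1 — so contributing 0 is dominant for every player. At the Nash equilibrium everyone keeps their 20, and the group total is 5 × 20 = 100.
Each contributed unit returns 3.200 to the group as a whole (0.6400 to each of 5 players), which exceeds 1, so the social optimum is full contribution: group total = 3.200 × 100 = 320.00.
Efficiency loss = 320.00 − 100 = 220.00.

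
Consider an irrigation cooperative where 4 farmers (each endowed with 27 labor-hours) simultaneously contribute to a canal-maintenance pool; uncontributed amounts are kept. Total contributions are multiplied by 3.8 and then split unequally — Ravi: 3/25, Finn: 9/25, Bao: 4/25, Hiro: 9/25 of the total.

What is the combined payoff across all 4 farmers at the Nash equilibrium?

A player with share s gets back 3.8·s per unit contributed, so full contribution is dominant for anyone with s > 1/3.8 = 0.2632 and zero contribution is dominant for anyone below.
Finn and Hiro are above the threshold, contributing 27 each; the remaining 2 contribute 0. Total contributed: 54.
The canal-maintenance pool pays out 3.8 × 54 = 205.20 in total (split across the unequal shares, but the aggregate is all that matters for the group sum).
The 2 free-riders keep 27 each, adding 54. Group total = 54 + 205.20 = 259.20.

259.20 labor-hours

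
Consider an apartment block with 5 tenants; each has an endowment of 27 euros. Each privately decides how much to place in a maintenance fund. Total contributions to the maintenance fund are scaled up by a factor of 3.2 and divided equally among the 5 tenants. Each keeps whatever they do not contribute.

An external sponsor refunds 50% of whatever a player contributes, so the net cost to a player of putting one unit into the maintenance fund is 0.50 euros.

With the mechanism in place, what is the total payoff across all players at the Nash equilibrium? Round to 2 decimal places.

With the mechanism, a contributed unit returns (3.2/5) / 0.50 = 1.2800 per unit of net cost to the contributor — now above 1 — so contributing fully is weakly dominant for every player.
So the Nash equilibrium is full contribution by all 5; the group earns 5 × (27 × 0.50 + 3.2 × 27) = 499.50.

499.50 euros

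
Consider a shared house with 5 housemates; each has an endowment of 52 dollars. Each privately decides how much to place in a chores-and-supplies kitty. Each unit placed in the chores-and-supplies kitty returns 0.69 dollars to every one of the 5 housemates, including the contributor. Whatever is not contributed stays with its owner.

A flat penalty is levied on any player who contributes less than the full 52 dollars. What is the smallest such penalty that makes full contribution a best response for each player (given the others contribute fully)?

16.12 dollars

Given the others contribute fully, the best deviation is to contribute 0 (any partial contribution still incurs the fine and gives up units whose private return 0.69 is below 1).
Deviating from 52 to 0 saves 52 dollars but forfeits the deviator's share of the drop in the chores-and-supplies kitty: 0.69 × 52 = 35.88.
So the deviation gain is 52 − 35.88 = 16.12, and the fine must be at least 16.12 dollars to wipe it out.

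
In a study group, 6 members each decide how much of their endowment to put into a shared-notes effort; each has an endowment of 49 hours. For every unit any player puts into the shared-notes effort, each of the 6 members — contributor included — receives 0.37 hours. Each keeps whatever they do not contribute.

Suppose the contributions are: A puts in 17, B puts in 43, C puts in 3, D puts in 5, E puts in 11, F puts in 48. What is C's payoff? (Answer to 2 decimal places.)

92.99 hours

Total contributed: 17 + 43 + 3 + 5 + 11 + 48 = 127.
Each receives 0.37 × 127 = 46.99 from the shared-notes effort.
C keeps 49 − 3 = 46, so C's payoff is 46 + 46.99 = 92.99.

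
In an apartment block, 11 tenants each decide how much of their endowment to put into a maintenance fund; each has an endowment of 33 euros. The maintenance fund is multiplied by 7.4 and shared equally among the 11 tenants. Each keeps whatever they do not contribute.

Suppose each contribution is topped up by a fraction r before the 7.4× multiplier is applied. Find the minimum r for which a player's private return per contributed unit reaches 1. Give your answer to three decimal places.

With matching at rate r, one contributed unit becomes (1 + r) in the maintenance fund and returns 7.4 × (1 + r) / 11 to the contributor.
Setting this equal to 1: 1 + r = 11/7.4 = 1.4865.
So the minimum matching rate is r = 1.4865 − 1 = 0.486.

0.486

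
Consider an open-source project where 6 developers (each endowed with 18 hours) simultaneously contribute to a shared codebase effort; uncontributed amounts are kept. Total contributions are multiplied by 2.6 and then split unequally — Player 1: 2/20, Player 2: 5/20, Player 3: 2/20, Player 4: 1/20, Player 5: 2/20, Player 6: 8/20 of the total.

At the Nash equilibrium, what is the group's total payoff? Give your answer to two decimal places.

Player j's private return per contributed unit is 2.6 × (j's share). Contributing is weakly dominant for j when that share is at least 1/2.6 = 0.3846, and contributing 0 is dominant otherwise.
Only Player 6 (8/20) clears that bar, contributing 18; the remaining 5 contribute 0. Total contributed: 18.
The shared codebase effort pays out 2.6 × 18 = 46.80 in total (split across the unequal shares, but the aggregate is all that matters for the group sum).
The 5 free-riders keep 18 each, adding 90. Group total = 90 + 46.80 = 136.80.

136.80 hours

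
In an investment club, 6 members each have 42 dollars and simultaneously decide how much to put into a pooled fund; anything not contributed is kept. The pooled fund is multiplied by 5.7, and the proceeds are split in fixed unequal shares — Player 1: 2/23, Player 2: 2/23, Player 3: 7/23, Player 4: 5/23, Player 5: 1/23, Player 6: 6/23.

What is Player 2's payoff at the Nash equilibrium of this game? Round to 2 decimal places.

Player j's private return per contributed unit is 5.7 × (j's share). Contributing is weakly dominant for j when that share is at least 1/5.7 = 0.1754, and contributing 0 is dominant otherwise.
The shares above 0.1754 belong to Player 3, Player 4 and Player 6, contributing 42 each; the remaining 3 contribute 0. Total contributed: 126.
Player 2 keeps 42 and receives 5.7 × 126 × 2/23 = 62.45 from the pooled fund, for a payoff of 104.45.

104.45 dollars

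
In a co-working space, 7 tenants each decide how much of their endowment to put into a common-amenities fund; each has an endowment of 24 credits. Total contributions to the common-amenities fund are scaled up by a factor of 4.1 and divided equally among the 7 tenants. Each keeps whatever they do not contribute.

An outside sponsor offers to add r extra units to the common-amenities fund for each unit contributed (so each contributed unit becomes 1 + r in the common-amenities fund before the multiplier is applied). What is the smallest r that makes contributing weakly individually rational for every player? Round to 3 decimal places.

0.707

With matching at rate r, one contributed unit becomes (1 + r) in the common-amenities fund and returns 4.1 × (1 + r) / 7 to the contributor.
Setting this equal to 1: 1 + r = 7/4.1 = 1.7073.
So the minimum matching rate is r = 1.7073 − 1 = 0.707.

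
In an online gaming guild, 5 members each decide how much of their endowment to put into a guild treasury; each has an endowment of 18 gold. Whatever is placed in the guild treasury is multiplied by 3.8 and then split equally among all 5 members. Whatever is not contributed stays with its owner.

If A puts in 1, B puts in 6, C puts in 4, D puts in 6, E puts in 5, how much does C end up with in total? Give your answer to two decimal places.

30.72 gold

Total contributed: 1 + 6 + 4 + 6 + 5 = 22.
Each receives 3.8 × 22 / 5 = 16.72 from the guild treasury.
C keeps 18 − 4 = 14, so C's payoff is 14 + 16.72 = 30.72.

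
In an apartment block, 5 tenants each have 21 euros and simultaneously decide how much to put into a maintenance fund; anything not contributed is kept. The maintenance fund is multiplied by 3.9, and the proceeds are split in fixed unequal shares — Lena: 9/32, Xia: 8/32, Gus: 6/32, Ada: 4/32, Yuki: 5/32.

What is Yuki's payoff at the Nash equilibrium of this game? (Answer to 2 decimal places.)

33.80 euros

Player j's private return per contributed unit is 3.9 × (j's share). Contributing is weakly dominant for j when that share is at least 1/3.9 = 0.2564, and contributing 0 is dominant otherwise.
The only share above 0.2564 is Lena's 9/32, contributing 21; the remaining 4 contribute 0. Total contributed: 21.
Yuki keeps 21 and receives 3.9 × 21 × 5/32 = 12.80 from the maintenance fund, for a payoff of 33.80.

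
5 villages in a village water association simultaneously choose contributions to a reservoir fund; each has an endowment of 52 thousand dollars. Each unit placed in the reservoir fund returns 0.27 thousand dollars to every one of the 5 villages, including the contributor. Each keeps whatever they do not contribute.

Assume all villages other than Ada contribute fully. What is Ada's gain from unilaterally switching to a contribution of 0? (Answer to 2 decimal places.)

37.96 thousand dollars

Switching from a contribution of 52 to 0 lets Ada keep an extra 52 thousand dollars, but lowers the reservoir fund by 52, which costs Ada their own share of that drop: 0.27 × 52 = 14.04.
Net gain = 52 − 14.04 = 37.96. The private return per contributed unit (0.27) is below 1, so free-riding is indeed the best response regardless of what the others do.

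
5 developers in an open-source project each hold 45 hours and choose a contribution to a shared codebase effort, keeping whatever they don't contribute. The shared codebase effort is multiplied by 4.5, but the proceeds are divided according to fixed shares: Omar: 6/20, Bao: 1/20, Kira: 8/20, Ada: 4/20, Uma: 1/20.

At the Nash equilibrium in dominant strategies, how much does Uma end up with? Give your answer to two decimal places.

65.25 hours

Each unit j contributes comes back to j as 4.5 × (j's share), so j prefers to contribute only if that share exceeds 1/4.5 = 0.2222; otherwise keeping the unit dominates.
The shares above 0.2222 belong to Omar and Kira, contributing 45 each; the remaining 3 contribute 0. Total contributed: 90.
Uma keeps 45 and receives 4.5 × 90 × 1/20 = 20.25 from the shared codebase effort, for a payoff of 65.25.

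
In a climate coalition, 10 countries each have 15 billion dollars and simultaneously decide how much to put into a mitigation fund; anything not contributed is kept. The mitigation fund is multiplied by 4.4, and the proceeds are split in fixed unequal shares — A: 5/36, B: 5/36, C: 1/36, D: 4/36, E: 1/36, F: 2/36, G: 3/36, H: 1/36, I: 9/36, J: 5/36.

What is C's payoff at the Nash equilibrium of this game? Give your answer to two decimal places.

16.83 billion dollars

Each unit j contributes comes back to j as 4.4 × (j's share), so j prefers to contribute only if that share exceeds 1/4.4 = 0.2273; otherwise keeping the unit dominates.
Only I (9/36) clears that bar, contributing 15; the remaining 9 contribute 0. Total contributed: 15.
C keeps 15 and receives 4.4 × 15 × 1/36 = 1.83 from the mitigation fund, for a payoff of 16.83.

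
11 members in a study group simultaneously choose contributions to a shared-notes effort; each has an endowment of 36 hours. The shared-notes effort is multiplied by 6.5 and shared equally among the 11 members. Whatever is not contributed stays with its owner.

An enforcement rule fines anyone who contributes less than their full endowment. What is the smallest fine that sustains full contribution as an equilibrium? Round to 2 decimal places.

Given the others contribute fully, the best deviation is to contribute 0 (any partial contribution still incurs the fine and gives up units whose private return 0.5909 is below 1).
Deviating from 36 to 0 saves 36 hours but forfeits the deviator's share of the drop in the shared-notes effort: 6.5/11 × 36 = 21.27.
So the deviation gain is 36 − 21.27 = 14.73, and the fine must be at least 14.73 hours to wipe it out.

14.73 hours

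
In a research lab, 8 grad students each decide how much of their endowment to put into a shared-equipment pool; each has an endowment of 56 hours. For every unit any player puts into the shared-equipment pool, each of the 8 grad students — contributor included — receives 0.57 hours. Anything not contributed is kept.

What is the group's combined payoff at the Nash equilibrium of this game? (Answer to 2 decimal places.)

The private return per contributed unit is 0.57 < 1, so contributing 0 is dominant for every player. At the Nash equilibrium everyone keeps their 56, and the group total is 8 × 56 = 448.

448.00 hours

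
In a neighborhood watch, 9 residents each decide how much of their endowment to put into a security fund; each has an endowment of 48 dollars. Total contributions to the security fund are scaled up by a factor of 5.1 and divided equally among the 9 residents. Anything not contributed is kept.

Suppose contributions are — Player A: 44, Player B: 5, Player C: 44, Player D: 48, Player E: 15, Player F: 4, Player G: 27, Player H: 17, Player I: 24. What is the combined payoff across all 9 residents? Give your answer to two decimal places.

1366.80 dollars

Total contributed: 44 + 5 + 44 + 48 + 15 + 4 + 27 + 17 + 24 = 228; total kept: 9 × 48 − 228 = 204.
The security fund pays out 5.1 × 228 = 1162.80 in aggregate.
Group total = 204 + 1162.80 = 1366.80.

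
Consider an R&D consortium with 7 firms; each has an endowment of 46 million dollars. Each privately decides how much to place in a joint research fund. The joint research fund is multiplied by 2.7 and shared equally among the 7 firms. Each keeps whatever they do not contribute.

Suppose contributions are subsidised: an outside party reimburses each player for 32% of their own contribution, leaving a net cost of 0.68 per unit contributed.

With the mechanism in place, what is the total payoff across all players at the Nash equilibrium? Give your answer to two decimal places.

322.00 million dollars

The effective private return is (2.7/7) / 0.68 = 0.5672, which is still under 1, so the mechanism doesn't change anyone's dominant strategy: zero contribution.
Everyone keeps their endowment and the group total is 7 × 46 = 322.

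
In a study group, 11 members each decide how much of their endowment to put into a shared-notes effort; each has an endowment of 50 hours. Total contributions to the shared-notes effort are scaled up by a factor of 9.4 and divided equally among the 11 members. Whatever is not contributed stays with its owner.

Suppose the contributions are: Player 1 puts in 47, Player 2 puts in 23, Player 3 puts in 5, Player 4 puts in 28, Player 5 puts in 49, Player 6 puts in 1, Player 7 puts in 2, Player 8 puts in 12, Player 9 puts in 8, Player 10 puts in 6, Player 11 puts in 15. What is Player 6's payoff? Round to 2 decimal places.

Total contributed: 47 + 23 + 5 + 28 + 49 + 1 + 2 + 12 + 8 + 6 + 15 = 196.
Each receives 9.4 × 196 / 11 = 167.49 from the shared-notes effort.
Player 6 keeps 50 − 1 = 49, so Player 6's payoff is 49 + 167.49 = 216.49.

216.49 hours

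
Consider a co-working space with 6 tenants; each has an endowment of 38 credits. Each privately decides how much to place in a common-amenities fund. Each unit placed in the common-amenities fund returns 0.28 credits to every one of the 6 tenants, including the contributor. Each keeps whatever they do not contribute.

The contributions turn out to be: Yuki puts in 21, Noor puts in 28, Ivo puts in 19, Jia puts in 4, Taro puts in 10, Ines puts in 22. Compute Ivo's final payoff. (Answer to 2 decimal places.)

48.12 credits

Total contributed: 21 + 28 + 19 + 4 + 10 + 22 = 104.
Each receives 0.28 × 104 = 29.12 from the common-amenities fund.
Ivo keeps 38 − 19 = 19, so Ivo's payoff is 19 + 29.12 = 48.12.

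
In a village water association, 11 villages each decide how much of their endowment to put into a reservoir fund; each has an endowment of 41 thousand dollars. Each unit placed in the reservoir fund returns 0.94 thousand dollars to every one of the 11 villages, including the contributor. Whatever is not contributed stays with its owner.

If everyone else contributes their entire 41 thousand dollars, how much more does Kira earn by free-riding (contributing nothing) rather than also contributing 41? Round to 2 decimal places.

Switching from a contribution of 41 to 0 lets Kira keep an extra 41 thousand dollars, but lowers the reservoir fund by 41, which costs Kira their own share of that drop: 0.94 × 41 = 38.54.
Net gain = 41 − 38.54 = 2.46. The private return per contributed unit (0.94) is below 1, so free-riding is indeed the best response regardless of what the others do.

2.46 thousand dollars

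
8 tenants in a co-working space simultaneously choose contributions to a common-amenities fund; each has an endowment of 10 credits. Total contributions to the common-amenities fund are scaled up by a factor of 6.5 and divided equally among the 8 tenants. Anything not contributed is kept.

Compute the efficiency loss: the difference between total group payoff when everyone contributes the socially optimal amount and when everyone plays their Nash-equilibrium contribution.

440.00 credits

Each contributed unit returns 6.5/8 = 0.8125 to its contributor — below 1 — so contributing 0 is dominant for every player. At the Nash equilibrium everyone keeps their 10, and the group total is 8 × 10 = 80.
Each contributed unit returns 6.500 to the group as a whole (0.8125 to each of 8 players), which exceeds 1, so the social optimum is full contribution: group total = 6.500 × 80 = 520.00.
Efficiency loss = 520.00 − 80 = 440.00.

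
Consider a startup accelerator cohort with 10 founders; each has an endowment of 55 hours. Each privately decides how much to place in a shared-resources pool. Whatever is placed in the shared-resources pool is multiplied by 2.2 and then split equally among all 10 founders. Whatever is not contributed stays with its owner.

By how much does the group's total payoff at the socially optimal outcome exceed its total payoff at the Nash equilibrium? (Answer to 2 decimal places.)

Each contributed unit returns 2.2/10 = 0.2200 to its contributor — below 1 — so contributing 0 is dominant for every player. At the Nash equilibrium everyone keeps their 55, and the group total is 10 × 55 = 550.
Each contributed unit returns 2.200 to the group as a whole (0.2200 to each of 10 players), which exceeds 1, so the social optimum is full contribution: group total = 2.200 × 550 = 1210.00.
Efficiency loss = 1210.00 − 550 = 660.00.

660.00 hours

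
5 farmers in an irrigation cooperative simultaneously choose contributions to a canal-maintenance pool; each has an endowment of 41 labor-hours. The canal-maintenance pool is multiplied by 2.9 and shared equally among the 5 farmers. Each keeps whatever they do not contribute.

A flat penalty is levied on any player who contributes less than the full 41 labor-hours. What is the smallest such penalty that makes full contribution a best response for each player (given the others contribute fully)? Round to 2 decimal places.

Given the others contribute fully, the best deviation is to contribute 0 (any partial contribution still incurs the fine and gives up units whose private return 0.5800 is below 1).
Deviating from 41 to 0 saves 41 labor-hours but forfeits the deviator's share of the drop in the canal-maintenance pool: 2.9/5 × 41 = 23.78.
So the deviation gain is 41 − 23.78 = 17.22, and the fine must be at least 17.22 labor-hours to wipe it out.

17.22 labor-hours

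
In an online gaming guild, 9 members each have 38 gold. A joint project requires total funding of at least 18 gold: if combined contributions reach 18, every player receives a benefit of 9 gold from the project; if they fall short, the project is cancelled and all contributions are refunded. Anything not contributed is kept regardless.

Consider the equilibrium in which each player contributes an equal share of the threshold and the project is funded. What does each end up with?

Equal share of the threshold: 18/9 = 2.
At this profile no one gains by cutting their contribution: any cut drops the total below 18, the project is cancelled, contributions are refunded, and the deviator ends with 38, which is less than 38 − 2 + 9 = 45. Contributing more than 2 just wastes the excess. So contributing exactly 2 is a best response.
Each player's payoff: 38 − 2 + 9 = 45.

45 gold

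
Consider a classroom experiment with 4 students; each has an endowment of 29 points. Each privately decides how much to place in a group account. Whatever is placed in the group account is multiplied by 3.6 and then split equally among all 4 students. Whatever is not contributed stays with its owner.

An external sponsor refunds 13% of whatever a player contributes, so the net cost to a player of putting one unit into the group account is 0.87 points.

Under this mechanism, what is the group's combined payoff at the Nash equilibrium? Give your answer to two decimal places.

432.68 points

With the mechanism, a contributed unit returns (3.6/4) / 0.87 = 1.0345 per unit of net cost to the contributor — now above 1 — so contributing fully is weakly dominant for every player.
At the Nash equilibrium everyone contributes 29. Group total payoff = 4 × (29 × 0.13 + 3.6 × 29) = 432.68.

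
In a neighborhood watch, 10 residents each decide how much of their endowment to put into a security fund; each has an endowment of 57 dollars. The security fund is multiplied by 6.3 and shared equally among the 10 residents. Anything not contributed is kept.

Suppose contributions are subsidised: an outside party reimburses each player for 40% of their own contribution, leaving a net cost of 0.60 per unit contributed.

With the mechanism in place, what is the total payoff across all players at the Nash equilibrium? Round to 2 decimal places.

The effective private return per unit is now (6.3/10) / 0.60 = 1.0500 > 1, so every player's dominant strategy flips to full contribution.
At the Nash equilibrium everyone contributes 57. Group total payoff = 10 × (57 × 0.40 + 6.3 × 57) = 3819.00.

3819.00 dollars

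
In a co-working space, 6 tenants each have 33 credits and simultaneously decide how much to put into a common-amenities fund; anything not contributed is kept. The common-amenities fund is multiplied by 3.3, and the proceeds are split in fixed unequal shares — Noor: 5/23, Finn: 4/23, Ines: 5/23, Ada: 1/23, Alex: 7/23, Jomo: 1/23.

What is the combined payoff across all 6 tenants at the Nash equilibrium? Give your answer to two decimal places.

273.90 credits

Each unit j contributes comes back to j as 3.3 × (j's share), so j prefers to contribute only if that share exceeds 1/3.3 = 0.3030; otherwise keeping the unit dominates.
Only Alex (7/23) clears that bar, contributing 33; the remaining 5 contribute 0. Total contributed: 33.
The common-amenities fund pays out 3.3 × 33 = 108.90 in total (split across the unequal shares, but the aggregate is all that matters for the group sum).
The 5 free-riders keep 33 each, adding 165. Group total = 165 + 108.90 = 273.90.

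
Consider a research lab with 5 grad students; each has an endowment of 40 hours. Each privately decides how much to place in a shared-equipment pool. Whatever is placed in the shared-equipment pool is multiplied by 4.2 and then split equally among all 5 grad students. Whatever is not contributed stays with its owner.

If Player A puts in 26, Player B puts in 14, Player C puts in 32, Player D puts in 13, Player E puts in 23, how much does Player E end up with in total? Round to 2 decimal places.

Total contributed: 26 + 14 + 32 + 13 + 23 = 108.
Each receives 4.2 × 108 / 5 = 90.72 from the shared-equipment pool.
Player E keeps 40 − 23 = 17, so Player E's payoff is 17 + 90.72 = 107.72.

107.72 hours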